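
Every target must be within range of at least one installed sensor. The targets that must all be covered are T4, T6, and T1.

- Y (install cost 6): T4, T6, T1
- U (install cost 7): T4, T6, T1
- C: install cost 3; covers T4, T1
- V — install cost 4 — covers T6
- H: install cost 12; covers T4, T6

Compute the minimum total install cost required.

6

Y alone covers T4, T6, T1 — every target.
Total install cost: 6.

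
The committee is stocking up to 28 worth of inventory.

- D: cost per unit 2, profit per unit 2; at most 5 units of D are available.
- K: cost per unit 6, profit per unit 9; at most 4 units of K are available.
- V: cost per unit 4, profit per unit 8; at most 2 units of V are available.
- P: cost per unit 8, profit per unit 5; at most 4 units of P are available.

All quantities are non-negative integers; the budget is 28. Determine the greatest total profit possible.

45

4×K and 1×V: cost 28 ≤ 28, profit 4·9 + 1·8 = 44.
1×D, 3×K, and 2×V: cost 28 ≤ 28, profit 1·2 + 3·9 + 2·8 = 45.
Best is 45.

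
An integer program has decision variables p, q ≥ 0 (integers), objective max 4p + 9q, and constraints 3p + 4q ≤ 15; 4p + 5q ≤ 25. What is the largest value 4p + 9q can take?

31

Relaxing integrality, the LP optimum is 33.75 at (p,q) = (0, 3.75), which is not an integer point.
(p,q)=(1,3): 3·1+4·3=15≤15, 4·1+5·3=19≤25, objective 31.
(p,q)=(0,3): 3·0+4·3=12≤15, 4·0+5·3=15≤25, objective 27.
No feasible integer point exceeds 31.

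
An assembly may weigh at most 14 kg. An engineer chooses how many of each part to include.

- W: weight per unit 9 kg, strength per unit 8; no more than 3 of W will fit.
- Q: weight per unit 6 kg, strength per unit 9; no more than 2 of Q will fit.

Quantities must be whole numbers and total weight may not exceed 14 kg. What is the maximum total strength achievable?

Take 2×Q: weight 12 ≤ 14, strength 2·9 = 18.
Q has the best ratio (9/6) and is taken to its limit of 2; remaining capacity is filled optimally with the others.

18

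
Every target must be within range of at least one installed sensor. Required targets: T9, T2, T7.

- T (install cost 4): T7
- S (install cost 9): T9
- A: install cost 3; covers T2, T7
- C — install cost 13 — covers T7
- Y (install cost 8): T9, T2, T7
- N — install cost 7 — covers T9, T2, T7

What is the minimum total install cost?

7

The greedy cost-per-new-target heuristic would pick A and N for 10, but a cheaper cover exists.
N alone covers T9, T2, T7 — every target.
Total install cost: 7.
No cover costs less than 7.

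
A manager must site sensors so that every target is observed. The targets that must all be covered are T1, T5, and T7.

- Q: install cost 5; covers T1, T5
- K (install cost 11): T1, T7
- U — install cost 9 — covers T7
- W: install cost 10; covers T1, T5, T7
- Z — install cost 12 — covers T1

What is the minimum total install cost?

This is a weighted set-cover instance.
The greedy cost-per-new-target heuristic would pick Q and U for 14, but a cheaper cover exists.
W alone covers T1, T5, T7 — every target.
Total install cost: 10.
No cover costs less than 10.

10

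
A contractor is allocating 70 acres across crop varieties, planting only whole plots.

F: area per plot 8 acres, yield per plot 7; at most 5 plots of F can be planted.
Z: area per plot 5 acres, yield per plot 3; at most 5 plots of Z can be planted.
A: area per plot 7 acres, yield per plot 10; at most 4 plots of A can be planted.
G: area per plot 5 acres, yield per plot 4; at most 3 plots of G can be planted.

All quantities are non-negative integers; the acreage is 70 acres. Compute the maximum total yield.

76

4×F, 1×Z, 4×A, and 1×G: area 70 ≤ 70, yield 4·7 + 1·3 + 4·10 + 1·4 = 75.
4×F, 4×A, and 2×G: area 70 ≤ 70, yield 4·7 + 4·10 + 2·4 = 76.
Best is 76.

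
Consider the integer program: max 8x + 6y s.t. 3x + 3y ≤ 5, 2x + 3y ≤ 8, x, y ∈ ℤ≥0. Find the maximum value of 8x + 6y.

8

Relaxing integrality, the LP optimum is 13.33 at (x,y) = (1.67, 0), which is not an integer point.
(x,y)=(1,0): 3·1+3·0=3≤5, 2·1+3·0=2≤8, objective 8.
(x,y)=(0,1): 3·0+3·1=3≤5, 2·0+3·1=3≤8, objective 6.
(x,y)=(0,0): 3·0+3·0=0≤5, 2·0+3·0=0≤8, objective 0.
No feasible integer point exceeds 8.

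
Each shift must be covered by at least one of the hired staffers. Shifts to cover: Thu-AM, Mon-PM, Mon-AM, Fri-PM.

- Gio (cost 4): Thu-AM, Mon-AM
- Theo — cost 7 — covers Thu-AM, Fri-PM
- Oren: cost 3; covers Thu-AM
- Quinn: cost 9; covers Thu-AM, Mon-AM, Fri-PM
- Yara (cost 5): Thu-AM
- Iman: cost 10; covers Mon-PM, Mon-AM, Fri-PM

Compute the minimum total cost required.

13

The greedy cost-per-new-shift heuristic would pick Gio and Iman for 14, but a cheaper cover exists.
Choose Oren and Iman: together they cover Thu-AM, Mon-PM, Mon-AM, Fri-PM — every shift.
Total cost: 3 + 10 = 13.
No cover costs less than 13.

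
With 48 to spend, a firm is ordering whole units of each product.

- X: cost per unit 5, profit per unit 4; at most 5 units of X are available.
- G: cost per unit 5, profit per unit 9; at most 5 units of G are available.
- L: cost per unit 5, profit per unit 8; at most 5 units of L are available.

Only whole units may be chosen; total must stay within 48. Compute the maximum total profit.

5×G and 4×L: cost 45 ≤ 48, profit 5·9 + 4·8 = 77.
4×G and 5×L: cost 45 ≤ 48, profit 4·9 + 5·8 = 76.
Best is 77.

77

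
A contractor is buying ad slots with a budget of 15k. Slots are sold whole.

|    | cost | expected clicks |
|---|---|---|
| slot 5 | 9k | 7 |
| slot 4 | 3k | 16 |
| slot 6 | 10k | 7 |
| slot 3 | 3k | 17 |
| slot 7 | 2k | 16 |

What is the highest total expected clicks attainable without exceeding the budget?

This is a 0-1 knapsack instance.
Allowing fractional choices, the relaxed optimum would be about 54.4, but ad slots are indivisible.
slot 4 + slot 3 + slot 7: cost 3 + 3 + 2 = 8 ≤ 15, expected clicks 16 + 17 + 16 = 49.
slot 5 + slot 3 + slot 7: cost 9 + 3 + 2 = 14 ≤ 15, expected clicks 7 + 17 + 16 = 40.
Best is slot 4, slot 3, and slot 7 with total expected clicks 49.

49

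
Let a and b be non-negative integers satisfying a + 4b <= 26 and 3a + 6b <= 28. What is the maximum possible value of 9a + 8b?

Relaxing integrality, the LP optimum is 84.00 at (a,b) = (9.33, 0), which is not an integer point.
(a,b)=(9,0): 1·9+4·0=9≤26, 3·9+6·0=27≤28, objective 81.
(a,b)=(8,0): 1·8+4·0=8≤26, 3·8+6·0=24≤28, objective 72.
The best lattice point is (9,0), giving 81.

81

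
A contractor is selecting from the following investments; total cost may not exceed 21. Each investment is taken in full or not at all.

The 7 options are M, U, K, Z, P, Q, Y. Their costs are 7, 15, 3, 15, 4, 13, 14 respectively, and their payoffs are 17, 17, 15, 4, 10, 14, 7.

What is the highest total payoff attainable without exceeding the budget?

42

Allowing fractional choices, the relaxed optimum would be about 49.9, but investments are indivisible.
M + K: cost 7 + 3 = 10 ≤ 21, payoff 17 + 15 = 32.
M + K + P: cost 7 + 3 + 4 = 14 ≤ 21, payoff 17 + 15 + 10 = 42.
K + P + Q: cost 3 + 4 + 13 = 20 ≤ 21, payoff 15 + 10 + 14 = 39.
Best is M, K, and P with total payoff 42.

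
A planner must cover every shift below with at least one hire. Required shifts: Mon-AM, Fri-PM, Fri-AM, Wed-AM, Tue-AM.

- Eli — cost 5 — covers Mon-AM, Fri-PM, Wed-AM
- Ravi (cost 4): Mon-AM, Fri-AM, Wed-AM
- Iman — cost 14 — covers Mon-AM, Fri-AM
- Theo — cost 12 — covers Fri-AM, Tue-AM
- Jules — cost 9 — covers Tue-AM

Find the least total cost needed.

The greedy cost-per-new-shift heuristic would pick Ravi, Eli, and Jules for 18, but a cheaper cover exists.
Choose Eli and Theo: together they cover Mon-AM, Fri-PM, Fri-AM, Wed-AM, Tue-AM — every shift.
Total cost: 5 + 12 = 17.
No cover costs less than 17.

17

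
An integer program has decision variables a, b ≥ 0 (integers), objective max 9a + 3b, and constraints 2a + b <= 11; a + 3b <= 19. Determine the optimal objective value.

(a,b)=(5,1): 2·5+1·1=11≤11, 1·5+3·1=8≤19, objective 48.
(a,b)=(5,0): 2·5+1·0=10≤11, 1·5+3·0=5≤19, objective 45.
(a,b)=(4,2): 2·4+1·2=10≤11, 1·4+3·2=10≤19, objective 42.
The best lattice point is (5,1), giving 48.

48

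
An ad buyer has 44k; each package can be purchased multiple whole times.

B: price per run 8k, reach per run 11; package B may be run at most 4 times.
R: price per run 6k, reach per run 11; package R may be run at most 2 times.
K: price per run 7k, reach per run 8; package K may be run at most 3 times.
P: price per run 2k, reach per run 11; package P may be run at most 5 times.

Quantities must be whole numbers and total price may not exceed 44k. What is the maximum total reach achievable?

2×R, 3×K, and 5×P: price 43 ≤ 44, reach 2·11 + 3·8 + 5·11 = 101.
1×B, 2×R, 2×K, and 5×P: price 44 ≤ 44, reach 1·11 + 2·11 + 2·8 + 5·11 = 104.
Best is 104.

104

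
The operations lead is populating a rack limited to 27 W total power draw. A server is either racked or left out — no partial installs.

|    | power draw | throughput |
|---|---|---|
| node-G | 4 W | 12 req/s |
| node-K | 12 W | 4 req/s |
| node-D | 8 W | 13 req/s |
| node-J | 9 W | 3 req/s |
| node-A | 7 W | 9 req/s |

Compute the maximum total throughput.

Take node-G, node-D, and node-A: power draw 4 + 8 + 7 = 19 ≤ 27, throughput 12 + 13 + 9 = 34.
No other feasible combination does better.

34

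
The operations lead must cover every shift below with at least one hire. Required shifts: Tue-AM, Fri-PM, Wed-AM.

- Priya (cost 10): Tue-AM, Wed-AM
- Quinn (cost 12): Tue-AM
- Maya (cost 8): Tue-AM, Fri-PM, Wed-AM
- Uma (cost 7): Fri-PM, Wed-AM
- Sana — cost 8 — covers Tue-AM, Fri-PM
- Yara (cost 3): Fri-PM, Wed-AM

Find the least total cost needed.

8

This is a weighted set-cover instance.
The greedy cost-per-new-shift heuristic would pick Yara and Maya for 11, but a cheaper cover exists.
Maya alone covers Tue-AM, Fri-PM, Wed-AM — every shift.
Total cost: 8.
No cover costs less than 8.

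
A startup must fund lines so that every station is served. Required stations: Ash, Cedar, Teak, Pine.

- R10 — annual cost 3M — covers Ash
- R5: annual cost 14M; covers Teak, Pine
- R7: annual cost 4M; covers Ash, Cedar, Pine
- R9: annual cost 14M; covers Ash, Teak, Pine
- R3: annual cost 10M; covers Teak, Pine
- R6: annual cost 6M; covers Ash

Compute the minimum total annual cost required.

14

Choose R7 and R3: together they cover Ash, Cedar, Teak, Pine — every station.
Total annual cost: 4 + 10 = 14.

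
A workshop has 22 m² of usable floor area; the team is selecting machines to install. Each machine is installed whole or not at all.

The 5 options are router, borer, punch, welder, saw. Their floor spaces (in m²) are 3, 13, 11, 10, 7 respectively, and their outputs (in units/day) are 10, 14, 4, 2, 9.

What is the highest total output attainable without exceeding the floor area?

Allowing fractional choices, the relaxed optimum would be about 31.9, but machines are indivisible.
router + borer: floor space 3 + 13 = 16 ≤ 22, output 10 + 14 = 24.
borer + saw: floor space 13 + 7 = 20 ≤ 22, output 14 + 9 = 23.
Best is router and borer with total output 24.

24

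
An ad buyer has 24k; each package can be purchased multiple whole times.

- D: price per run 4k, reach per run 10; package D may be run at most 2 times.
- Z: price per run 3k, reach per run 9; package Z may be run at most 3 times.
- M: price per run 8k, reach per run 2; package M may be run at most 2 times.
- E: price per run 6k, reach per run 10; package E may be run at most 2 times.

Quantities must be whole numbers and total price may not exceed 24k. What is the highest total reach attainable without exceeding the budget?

Take 2×D, 3×Z, and 1×E: price 23 ≤ 24, reach 2·10 + 3·9 + 1·10 = 57.
Z has the best ratio (9/3) and is taken to its limit of 3; remaining capacity is filled optimally with the others.

57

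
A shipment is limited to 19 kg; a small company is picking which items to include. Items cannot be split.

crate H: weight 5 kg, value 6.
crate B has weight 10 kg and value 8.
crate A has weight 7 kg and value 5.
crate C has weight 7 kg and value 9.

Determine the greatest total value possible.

20

Treat it as a binary knapsack problem.
Take crate H, crate A, and crate C: weight 5 + 7 + 7 = 19 ≤ 19, value 6 + 5 + 9 = 20.
No other feasible combination does better.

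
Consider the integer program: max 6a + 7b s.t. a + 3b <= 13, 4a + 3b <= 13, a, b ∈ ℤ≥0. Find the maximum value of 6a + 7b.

Relaxing integrality, the LP optimum is 30.33 at (a,b) = (0, 4.33), which is not an integer point.
(a,b)=(0,4): 1·0+3·4=12≤13, 4·0+3·4=12≤13, objective 28.
(a,b)=(1,3): 1·1+3·3=10≤13, 4·1+3·3=13≤13, objective 27.
(a,b)=(0,3): 1·0+3·3=9≤13, 4·0+3·3=9≤13, objective 21.
The best lattice point is (0,4), giving 28.

28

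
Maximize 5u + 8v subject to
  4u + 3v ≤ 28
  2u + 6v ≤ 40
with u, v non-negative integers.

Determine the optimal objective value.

58

Relaxing integrality, the LP optimum is 59.56 at (u,v) = (2.67, 5.78), which is not an integer point.
(u,v)=(2,6): 4·2+3·6=26≤28, 2·2+6·6=40≤40, objective 58.
(u,v)=(3,5): 4·3+3·5=27≤28, 2·3+6·5=36≤40, objective 55.
No feasible integer point exceeds 58.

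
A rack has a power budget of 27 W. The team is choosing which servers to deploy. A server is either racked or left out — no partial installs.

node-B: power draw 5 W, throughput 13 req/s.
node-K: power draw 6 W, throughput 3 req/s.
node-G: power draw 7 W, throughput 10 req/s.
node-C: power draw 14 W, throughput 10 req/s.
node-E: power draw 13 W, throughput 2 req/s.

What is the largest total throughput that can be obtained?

Allowing fractional choices, the relaxed optimum would be about 33.5, but servers are indivisible.
node-B + node-K + node-G: power draw 5 + 6 + 7 = 18 ≤ 27, throughput 13 + 3 + 10 = 26.
node-B + node-G + node-C: power draw 5 + 7 + 14 = 26 ≤ 27, throughput 13 + 10 + 10 = 33.
Best is node-B, node-G, and node-C with total throughput 33.

33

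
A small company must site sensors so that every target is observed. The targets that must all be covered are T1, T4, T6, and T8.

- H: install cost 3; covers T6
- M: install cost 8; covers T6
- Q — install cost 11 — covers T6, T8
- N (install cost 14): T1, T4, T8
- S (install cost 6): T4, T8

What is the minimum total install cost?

17

This is an integer covering problem.
Choose H and N: together they cover T1, T4, T6, T8 — every target.
Total install cost: 3 + 14 = 17.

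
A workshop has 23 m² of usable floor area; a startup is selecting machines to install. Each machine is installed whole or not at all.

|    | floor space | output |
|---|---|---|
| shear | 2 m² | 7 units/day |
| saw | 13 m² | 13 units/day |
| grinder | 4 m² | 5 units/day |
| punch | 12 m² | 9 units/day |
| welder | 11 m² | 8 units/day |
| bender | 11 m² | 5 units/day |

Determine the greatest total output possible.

25

shear + saw + grinder: floor space 2 + 13 + 4 = 19 ≤ 23, output 7 + 13 + 5 = 25.
shear + saw: floor space 2 + 13 = 15 ≤ 23, output 7 + 13 = 20.
shear + grinder + punch: floor space 2 + 4 + 12 = 18 ≤ 23, output 7 + 5 + 9 = 21.
Best is shear, saw, and grinder with total output 25.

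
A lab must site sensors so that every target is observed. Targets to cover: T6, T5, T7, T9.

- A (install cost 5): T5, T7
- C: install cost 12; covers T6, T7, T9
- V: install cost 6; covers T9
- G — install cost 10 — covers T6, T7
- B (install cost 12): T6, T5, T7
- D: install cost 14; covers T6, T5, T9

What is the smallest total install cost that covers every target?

This is an integer covering problem.
Choose A and C: together they cover T6, T5, T7, T9 — every target.
Total install cost: 5 + 12 = 17.
No cover costs less than 17.

17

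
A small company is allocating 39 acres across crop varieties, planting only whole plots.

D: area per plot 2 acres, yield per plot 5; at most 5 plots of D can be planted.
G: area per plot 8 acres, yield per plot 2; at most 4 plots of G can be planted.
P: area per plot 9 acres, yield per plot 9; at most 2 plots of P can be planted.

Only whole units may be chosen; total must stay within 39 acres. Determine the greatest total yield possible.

45

D has the best ratio (5/2); taking only D gives at most 5×5 = 25 (stopped by the supply cap of 5).
Mixing does better — 5×D, 1×G, and 2×P: area 36 ≤ 39, yield 5·5 + 1·2 + 2·9 = 45.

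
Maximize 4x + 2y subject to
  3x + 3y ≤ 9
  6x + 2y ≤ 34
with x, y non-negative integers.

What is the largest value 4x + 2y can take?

(x,y)=(3,0) is feasible, giving 12.
(x,y)=(2,1) is feasible, giving 10.
The best lattice point is (3,0), giving 12.

12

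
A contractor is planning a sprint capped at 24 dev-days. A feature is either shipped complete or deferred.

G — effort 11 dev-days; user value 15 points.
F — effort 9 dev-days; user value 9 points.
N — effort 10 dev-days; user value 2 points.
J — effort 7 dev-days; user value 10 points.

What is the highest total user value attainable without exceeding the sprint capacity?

25

This is an integer program with binary decision variables.
Take G and J: effort 11 + 7 = 18 ≤ 24, user value 15 + 10 = 25.
No other feasible combination does better.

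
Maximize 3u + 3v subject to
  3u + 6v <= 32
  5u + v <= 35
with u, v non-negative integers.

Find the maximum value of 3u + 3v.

24

(u,v)=(6,2) is feasible, giving 24.
(u,v)=(6,1) is feasible, giving 21.
No feasible integer point exceeds 24.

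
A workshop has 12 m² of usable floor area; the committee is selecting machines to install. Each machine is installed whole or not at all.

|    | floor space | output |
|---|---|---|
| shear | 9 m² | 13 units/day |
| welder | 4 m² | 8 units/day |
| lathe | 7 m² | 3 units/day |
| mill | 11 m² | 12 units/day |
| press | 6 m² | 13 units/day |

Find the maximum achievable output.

21

press: floor space 6 ≤ 12, output 13.
welder + press: floor space 4 + 6 = 10 ≤ 12, output 8 + 13 = 21.
Best is welder and press with total output 21.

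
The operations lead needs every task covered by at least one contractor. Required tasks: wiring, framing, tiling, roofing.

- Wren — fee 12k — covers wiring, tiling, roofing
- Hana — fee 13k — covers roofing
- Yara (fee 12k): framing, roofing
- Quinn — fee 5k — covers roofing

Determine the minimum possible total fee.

24

Choose Wren and Yara: together they cover wiring, framing, tiling, roofing — every task.
Total fee: 12 + 12 = 24.
No cover costs less than 24.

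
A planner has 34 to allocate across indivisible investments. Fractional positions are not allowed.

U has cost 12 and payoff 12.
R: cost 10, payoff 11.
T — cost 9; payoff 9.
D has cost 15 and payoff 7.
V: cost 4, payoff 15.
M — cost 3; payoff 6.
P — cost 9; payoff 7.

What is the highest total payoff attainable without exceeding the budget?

U + R + V + M: cost 12 + 10 + 4 + 3 = 29 ≤ 34, payoff 12 + 11 + 15 + 6 = 44.
U + T + V + P: cost 12 + 9 + 4 + 9 = 34 ≤ 34, payoff 12 + 9 + 15 + 7 = 43.
U + T + V + M: cost 12 + 9 + 4 + 3 = 28 ≤ 34, payoff 12 + 9 + 15 + 6 = 42.
Best is U, R, V, and M with total payoff 44.

44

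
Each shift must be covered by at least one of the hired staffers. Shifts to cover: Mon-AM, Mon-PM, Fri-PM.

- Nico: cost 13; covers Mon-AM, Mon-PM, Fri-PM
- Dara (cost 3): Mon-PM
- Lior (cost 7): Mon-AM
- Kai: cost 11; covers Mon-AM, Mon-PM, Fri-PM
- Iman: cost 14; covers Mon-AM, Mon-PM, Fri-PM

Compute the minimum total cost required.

11

This is a weighted set-cover instance.
The greedy cost-per-new-shift heuristic would pick Dara and Kai for 14, but a cheaper cover exists.
Kai alone covers Mon-AM, Mon-PM, Fri-PM — every shift.
Total cost: 11.
No cover costs less than 11.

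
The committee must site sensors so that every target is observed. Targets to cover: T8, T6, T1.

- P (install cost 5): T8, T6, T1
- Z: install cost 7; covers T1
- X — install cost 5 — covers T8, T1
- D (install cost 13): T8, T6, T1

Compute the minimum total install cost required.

P alone covers T8, T6, T1 — every target.
Total install cost: 5.
No cover costs less than 5.

5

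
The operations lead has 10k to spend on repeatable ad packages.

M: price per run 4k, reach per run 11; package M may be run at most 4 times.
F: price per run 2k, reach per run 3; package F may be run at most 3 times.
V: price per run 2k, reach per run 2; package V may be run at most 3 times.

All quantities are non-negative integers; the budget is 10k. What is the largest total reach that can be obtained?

25

This is a bounded integer knapsack.
Take 2×M and 1×F: price 10 ≤ 10, reach 2·11 + 1·3 = 25.
No other integer combination yields more.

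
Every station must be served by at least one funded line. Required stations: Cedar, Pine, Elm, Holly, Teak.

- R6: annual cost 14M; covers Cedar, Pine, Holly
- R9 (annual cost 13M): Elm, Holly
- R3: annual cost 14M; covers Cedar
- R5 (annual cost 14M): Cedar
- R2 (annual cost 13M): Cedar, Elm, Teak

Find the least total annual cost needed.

27

Choose R6 and R2: together they cover Cedar, Pine, Elm, Holly, Teak — every station.
Total annual cost: 14 + 13 = 27.
No cover costs less than 27.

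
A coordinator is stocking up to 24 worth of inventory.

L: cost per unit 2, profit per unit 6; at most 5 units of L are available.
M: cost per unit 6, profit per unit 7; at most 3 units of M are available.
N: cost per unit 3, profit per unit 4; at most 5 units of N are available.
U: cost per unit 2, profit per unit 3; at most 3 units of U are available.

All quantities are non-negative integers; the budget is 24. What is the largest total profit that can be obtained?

49

This is a bounded integer knapsack.
L has the best ratio (6/2); taking only L gives at most 5×6 = 30 (stopped by the supply cap of 5).
Mixing does better — 5×L, 4×N, and 1×U: cost 24 ≤ 24, profit 5·6 + 4·4 + 1·3 = 49.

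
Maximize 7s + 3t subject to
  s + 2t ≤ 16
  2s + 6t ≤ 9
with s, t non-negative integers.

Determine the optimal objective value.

28

(s,t)=(4,0): 1·4+2·0=4≤16, 2·4+6·0=8≤9, objective 28.
(s,t)=(3,0): 1·3+2·0=3≤16, 2·3+6·0=6≤9, objective 21.
No feasible integer point exceeds 28.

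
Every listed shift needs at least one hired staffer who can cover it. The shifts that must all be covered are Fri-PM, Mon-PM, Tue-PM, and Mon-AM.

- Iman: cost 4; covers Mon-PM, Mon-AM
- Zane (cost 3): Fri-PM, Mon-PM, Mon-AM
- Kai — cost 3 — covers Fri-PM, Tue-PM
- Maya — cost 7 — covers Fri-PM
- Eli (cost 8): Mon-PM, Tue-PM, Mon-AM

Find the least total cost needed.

6

This is a weighted set-cover instance.
Choose Zane and Kai: together they cover Fri-PM, Mon-PM, Tue-PM, Mon-AM — every shift.
Total cost: 3 + 3 = 6.
No cover costs less than 6.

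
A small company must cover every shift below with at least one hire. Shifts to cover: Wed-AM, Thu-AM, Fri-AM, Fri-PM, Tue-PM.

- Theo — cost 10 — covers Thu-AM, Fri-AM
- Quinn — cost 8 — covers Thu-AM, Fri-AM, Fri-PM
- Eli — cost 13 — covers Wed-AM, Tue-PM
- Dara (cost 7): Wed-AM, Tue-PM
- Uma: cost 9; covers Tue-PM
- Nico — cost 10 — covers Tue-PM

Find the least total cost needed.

Choose Quinn and Dara: together they cover Wed-AM, Thu-AM, Fri-AM, Fri-PM, Tue-PM — every shift.
Total cost: 8 + 7 = 15.
No cover costs less than 15.

15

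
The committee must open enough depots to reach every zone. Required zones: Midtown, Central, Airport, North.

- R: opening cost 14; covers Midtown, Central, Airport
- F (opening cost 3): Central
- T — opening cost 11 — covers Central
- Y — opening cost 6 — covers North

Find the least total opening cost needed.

The greedy cost-per-new-zone heuristic would pick F, Y, and R for 23, but a cheaper cover exists.
Choose R and Y: together they cover Midtown, Central, Airport, North — every zone.
Total opening cost: 14 + 6 = 20.
No cover costs less than 20.

20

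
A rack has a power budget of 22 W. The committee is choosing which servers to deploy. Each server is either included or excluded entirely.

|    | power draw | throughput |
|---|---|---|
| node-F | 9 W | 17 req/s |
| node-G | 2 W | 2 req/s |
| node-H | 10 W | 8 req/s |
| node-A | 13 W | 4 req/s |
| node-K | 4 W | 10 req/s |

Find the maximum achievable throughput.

node-F + node-G + node-H: power draw 9 + 2 + 10 = 21 ≤ 22, throughput 17 + 2 + 8 = 27.
node-F + node-K: power draw 9 + 4 = 13 ≤ 22, throughput 17 + 10 = 27.
node-F + node-G + node-K: power draw 9 + 2 + 4 = 15 ≤ 22, throughput 17 + 2 + 10 = 29.
Best is node-F, node-G, and node-K with total throughput 29.

29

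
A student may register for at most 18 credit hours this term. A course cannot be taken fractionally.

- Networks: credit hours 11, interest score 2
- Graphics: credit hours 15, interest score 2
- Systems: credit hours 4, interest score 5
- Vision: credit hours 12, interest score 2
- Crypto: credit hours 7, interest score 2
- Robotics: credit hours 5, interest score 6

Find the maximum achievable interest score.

Take Systems, Crypto, and Robotics: credit hours 4 + 7 + 5 = 16 ≤ 18, interest score 5 + 2 + 6 = 13.
No other feasible combination does better.

13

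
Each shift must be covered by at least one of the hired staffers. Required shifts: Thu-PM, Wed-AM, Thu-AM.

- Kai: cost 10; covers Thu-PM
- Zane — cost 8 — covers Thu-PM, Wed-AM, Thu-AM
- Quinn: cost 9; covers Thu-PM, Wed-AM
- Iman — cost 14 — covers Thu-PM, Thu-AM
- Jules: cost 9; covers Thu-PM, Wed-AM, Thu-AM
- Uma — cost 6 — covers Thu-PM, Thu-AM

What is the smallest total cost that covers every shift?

8

Zane alone covers Thu-PM, Wed-AM, Thu-AM — every shift.
Total cost: 8.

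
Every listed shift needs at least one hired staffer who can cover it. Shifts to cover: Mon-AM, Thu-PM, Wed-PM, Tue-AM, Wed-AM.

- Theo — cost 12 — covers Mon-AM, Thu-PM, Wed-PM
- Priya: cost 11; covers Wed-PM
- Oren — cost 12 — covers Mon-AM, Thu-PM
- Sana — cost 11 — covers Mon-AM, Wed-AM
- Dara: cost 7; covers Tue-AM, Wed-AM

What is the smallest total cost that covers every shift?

19

This is a weighted set-cover instance.
Choose Theo and Dara: together they cover Mon-AM, Thu-PM, Wed-PM, Tue-AM, Wed-AM — every shift.
Total cost: 12 + 7 = 19.
No cover costs less than 19.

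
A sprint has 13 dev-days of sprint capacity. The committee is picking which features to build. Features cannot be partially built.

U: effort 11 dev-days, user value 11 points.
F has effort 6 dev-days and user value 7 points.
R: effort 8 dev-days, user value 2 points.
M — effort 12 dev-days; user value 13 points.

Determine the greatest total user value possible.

Allowing fractional choices, the relaxed optimum would be about 14.6, but features are indivisible.
F: effort 6 ≤ 13, user value 7.
M: effort 12 ≤ 13, user value 13.
U: effort 11 ≤ 13, user value 11.
Best is M with total user value 13.

13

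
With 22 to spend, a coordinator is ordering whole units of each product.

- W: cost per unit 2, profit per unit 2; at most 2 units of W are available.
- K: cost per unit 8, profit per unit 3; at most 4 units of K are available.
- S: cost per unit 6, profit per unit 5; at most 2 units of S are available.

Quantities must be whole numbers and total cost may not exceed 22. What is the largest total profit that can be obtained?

Take 1×W, 1×K, and 2×S: cost 22 ≤ 22, profit 1·2 + 1·3 + 2·5 = 15.
No other integer combination yields more.

15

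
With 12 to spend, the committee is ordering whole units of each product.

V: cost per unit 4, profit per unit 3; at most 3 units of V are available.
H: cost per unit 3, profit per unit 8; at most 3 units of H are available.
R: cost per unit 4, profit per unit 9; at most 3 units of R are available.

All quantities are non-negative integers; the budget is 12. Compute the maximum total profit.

27

This is a bounded integer knapsack.
Take 3×R: cost 12 ≤ 12, profit 3·9 = 27.
No other integer combination yields more.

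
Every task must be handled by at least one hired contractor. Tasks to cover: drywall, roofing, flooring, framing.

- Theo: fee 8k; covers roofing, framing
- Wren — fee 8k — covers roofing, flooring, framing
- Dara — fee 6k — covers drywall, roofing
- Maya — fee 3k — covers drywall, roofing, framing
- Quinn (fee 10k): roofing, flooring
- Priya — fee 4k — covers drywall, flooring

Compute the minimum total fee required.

7

Choose Maya and Priya: together they cover drywall, roofing, flooring, framing — every task.
Total fee: 3 + 4 = 7.
No cover costs less than 7.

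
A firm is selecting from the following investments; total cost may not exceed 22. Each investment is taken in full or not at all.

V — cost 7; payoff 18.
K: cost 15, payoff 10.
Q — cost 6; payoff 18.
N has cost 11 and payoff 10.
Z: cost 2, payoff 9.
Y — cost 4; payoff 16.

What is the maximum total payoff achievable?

This is an integer program with binary decision variables.
Take V, Q, Z, and Y: cost 7 + 6 + 2 + 4 = 19 ≤ 22, payoff 18 + 18 + 9 + 16 = 61.
No other feasible combination does better.

61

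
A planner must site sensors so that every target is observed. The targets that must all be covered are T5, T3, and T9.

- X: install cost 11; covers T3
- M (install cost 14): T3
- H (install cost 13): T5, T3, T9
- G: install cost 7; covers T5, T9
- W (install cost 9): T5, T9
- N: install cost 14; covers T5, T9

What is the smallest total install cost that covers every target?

The greedy cost-per-new-target heuristic would pick G and X for 18, but a cheaper cover exists.
H alone covers T5, T3, T9 — every target.
Total install cost: 13.
No cover costs less than 13.

13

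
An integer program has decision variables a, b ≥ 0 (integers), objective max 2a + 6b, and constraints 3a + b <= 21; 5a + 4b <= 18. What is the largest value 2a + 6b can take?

(a,b)=(0,4) is feasible, giving 24.
(a,b)=(1,3) is feasible, giving 20.
(a,b)=(0,3) is feasible, giving 18.
No feasible integer point exceeds 24.

24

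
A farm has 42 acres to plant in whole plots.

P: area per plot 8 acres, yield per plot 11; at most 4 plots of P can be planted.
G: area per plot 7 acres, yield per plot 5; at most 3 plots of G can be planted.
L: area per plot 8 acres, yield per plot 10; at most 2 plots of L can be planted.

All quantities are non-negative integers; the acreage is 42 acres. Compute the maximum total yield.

54

P has the best ratio (11/8); taking only P gives at most 4×11 = 44 (stopped by the supply cap of 4).
Mixing does better — 4×P and 1×L: area 40 ≤ 42, yield 4·11 + 1·10 = 54.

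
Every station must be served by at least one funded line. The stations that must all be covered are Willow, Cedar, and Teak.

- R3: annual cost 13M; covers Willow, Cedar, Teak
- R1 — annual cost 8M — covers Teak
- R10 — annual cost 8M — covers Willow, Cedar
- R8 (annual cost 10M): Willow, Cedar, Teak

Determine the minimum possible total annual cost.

R8 alone covers Willow, Cedar, Teak — every station.
Total annual cost: 10.
No cover costs less than 10.

10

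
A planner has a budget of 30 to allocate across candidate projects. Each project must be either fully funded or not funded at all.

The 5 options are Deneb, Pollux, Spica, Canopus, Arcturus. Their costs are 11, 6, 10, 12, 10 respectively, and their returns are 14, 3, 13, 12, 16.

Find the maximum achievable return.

Allowing fractional choices, the relaxed optimum would be about 41.7, but projects are indivisible.
Deneb + Pollux + Arcturus: cost 11 + 6 + 10 = 27 ≤ 30, return 14 + 3 + 16 = 33.
Pollux + Spica + Arcturus: cost 6 + 10 + 10 = 26 ≤ 30, return 3 + 13 + 16 = 32.
Pollux + Canopus + Arcturus: cost 6 + 12 + 10 = 28 ≤ 30, return 3 + 12 + 16 = 31.
Best is Deneb, Pollux, and Arcturus with total return 33.

33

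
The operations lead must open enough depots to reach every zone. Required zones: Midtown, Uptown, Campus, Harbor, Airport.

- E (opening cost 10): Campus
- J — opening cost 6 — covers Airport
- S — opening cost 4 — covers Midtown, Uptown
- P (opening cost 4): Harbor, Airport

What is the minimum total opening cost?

Choose E, S, and P: together they cover Midtown, Uptown, Campus, Harbor, Airport — every zone.
Total opening cost: 10 + 4 + 4 = 18.
No cover costs less than 18.

18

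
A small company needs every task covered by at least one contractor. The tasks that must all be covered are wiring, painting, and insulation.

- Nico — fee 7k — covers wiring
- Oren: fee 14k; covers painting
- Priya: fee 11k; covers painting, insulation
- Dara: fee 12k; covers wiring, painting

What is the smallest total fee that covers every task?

18

Choose Nico and Priya: together they cover wiring, painting, insulation — every task.
Total fee: 7 + 11 = 18.
No cover costs less than 18.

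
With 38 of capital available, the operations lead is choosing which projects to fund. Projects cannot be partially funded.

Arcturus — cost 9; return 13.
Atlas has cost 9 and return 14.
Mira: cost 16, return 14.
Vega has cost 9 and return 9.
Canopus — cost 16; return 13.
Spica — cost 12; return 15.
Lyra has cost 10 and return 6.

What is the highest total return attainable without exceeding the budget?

Allowing fractional choices, the relaxed optimum would be about 50.0, but projects are indivisible.
Arcturus + Mira + Spica: cost 9 + 16 + 12 = 37 ≤ 38, return 13 + 14 + 15 = 42.
Atlas + Mira + Spica: cost 9 + 16 + 12 = 37 ≤ 38, return 14 + 14 + 15 = 43.
Arcturus + Atlas + Spica: cost 9 + 9 + 12 = 30 ≤ 38, return 13 + 14 + 15 = 42.
Best is Atlas, Mira, and Spica with total return 43.

43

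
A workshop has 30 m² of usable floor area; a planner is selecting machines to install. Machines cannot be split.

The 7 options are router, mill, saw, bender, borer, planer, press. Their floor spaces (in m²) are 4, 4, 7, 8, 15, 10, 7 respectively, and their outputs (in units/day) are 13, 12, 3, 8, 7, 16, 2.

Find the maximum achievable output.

49

Take router, mill, bender, and planer: floor space 4 + 4 + 8 + 10 = 26 ≤ 30, output 13 + 12 + 8 + 16 = 49.
No other feasible combination does better.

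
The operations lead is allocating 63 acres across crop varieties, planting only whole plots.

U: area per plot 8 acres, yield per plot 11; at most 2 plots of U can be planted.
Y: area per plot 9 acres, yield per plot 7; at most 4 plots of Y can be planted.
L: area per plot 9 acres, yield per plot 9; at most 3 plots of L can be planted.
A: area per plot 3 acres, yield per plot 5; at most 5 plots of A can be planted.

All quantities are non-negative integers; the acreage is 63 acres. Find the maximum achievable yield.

A has the best ratio (5/3); taking only A gives at most 5×5 = 25 (stopped by the supply cap of 5).
Mixing does better — 2×U, 3×L, and 5×A: area 58 ≤ 63, yield 2·11 + 3·9 + 5·5 = 74.

74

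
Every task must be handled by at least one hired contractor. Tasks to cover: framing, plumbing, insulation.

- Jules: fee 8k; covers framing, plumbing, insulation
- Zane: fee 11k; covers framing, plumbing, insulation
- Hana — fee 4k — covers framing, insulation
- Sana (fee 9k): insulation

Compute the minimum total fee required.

Jules alone covers framing, plumbing, insulation — every task.
Total fee: 8.

8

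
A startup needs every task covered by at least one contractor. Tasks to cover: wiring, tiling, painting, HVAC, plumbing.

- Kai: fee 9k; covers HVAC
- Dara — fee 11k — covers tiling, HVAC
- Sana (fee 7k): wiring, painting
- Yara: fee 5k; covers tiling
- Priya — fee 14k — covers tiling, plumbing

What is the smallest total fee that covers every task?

The greedy cost-per-new-task heuristic would pick Sana, Yara, Kai, and Priya for 35, but a cheaper cover exists.
Choose Kai, Sana, and Priya: together they cover wiring, tiling, painting, HVAC, plumbing — every task.
Total fee: 9 + 7 + 14 = 30.
No cover costs less than 30.

30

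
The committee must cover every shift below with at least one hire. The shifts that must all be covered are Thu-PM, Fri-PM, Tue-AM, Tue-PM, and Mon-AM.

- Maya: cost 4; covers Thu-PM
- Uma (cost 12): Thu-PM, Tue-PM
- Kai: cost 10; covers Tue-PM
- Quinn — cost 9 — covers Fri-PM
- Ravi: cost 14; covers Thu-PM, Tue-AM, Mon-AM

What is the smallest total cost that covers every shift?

33

The greedy cost-per-new-shift heuristic would pick Maya, Ravi, Quinn, and Kai for 37, but a cheaper cover exists.
Choose Kai, Quinn, and Ravi: together they cover Thu-PM, Fri-PM, Tue-AM, Tue-PM, Mon-AM — every shift.
Total cost: 10 + 9 + 14 = 33.
No cover costs less than 33.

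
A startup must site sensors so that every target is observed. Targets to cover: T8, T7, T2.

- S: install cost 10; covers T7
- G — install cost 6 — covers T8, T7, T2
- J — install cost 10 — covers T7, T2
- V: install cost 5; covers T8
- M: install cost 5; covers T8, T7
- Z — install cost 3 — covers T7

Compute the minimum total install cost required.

6

G alone covers T8, T7, T2 — every target.
Total install cost: 6.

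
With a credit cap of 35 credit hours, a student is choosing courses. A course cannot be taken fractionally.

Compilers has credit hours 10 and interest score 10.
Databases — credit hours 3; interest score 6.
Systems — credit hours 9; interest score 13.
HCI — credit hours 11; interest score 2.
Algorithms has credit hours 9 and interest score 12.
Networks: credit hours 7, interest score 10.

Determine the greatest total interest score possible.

Allowing fractional choices, the relaxed optimum would be about 48.0, but courses are indivisible.
Compilers + Databases + Systems + Algorithms: credit hours 10 + 3 + 9 + 9 = 31 ≤ 35, interest score 10 + 6 + 13 + 12 = 41.
Databases + Systems + Algorithms + Networks: credit hours 3 + 9 + 9 + 7 = 28 ≤ 35, interest score 6 + 13 + 12 + 10 = 41.
Compilers + Systems + Algorithms + Networks: credit hours 10 + 9 + 9 + 7 = 35 ≤ 35, interest score 10 + 13 + 12 + 10 = 45.
Best is Compilers, Systems, Algorithms, and Networks with total interest score 45.

45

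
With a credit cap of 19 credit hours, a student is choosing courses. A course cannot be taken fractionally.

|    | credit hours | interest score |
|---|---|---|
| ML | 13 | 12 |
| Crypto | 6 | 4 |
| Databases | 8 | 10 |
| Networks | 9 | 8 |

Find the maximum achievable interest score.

18

Allowing fractional choices, the relaxed optimum would be about 20.2, but courses are indivisible.
Databases + Networks: credit hours 8 + 9 = 17 ≤ 19, interest score 10 + 8 = 18.
ML + Crypto: credit hours 13 + 6 = 19 ≤ 19, interest score 12 + 4 = 16.
Crypto + Databases: credit hours 6 + 8 = 14 ≤ 19, interest score 4 + 10 = 14.
Best is Databases and Networks with total interest score 18.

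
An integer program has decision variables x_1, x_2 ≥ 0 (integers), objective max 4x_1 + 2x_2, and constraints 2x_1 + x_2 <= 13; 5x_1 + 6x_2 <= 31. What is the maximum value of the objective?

24

The continuous relaxation peaks at (6.2, 0) with value 24.80; rounding to a feasible lattice point costs some objective.
(x_1,x_2)=(6,0): 2·6+1·0=12≤13, 5·6+6·0=30≤31, objective 24.
(x_1,x_2)=(5,1): 2·5+1·1=11≤13, 5·5+6·1=31≤31, objective 22.
Maximum is 24 at (x_1,x_2)=(6,0).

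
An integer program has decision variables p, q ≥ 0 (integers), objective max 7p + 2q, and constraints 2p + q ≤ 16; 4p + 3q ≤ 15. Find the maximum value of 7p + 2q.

23

(p,q)=(3,1) is feasible, giving 23.
(p,q)=(3,0) is feasible, giving 21.
(p,q)=(2,2) is feasible, giving 18.
No feasible integer point exceeds 23.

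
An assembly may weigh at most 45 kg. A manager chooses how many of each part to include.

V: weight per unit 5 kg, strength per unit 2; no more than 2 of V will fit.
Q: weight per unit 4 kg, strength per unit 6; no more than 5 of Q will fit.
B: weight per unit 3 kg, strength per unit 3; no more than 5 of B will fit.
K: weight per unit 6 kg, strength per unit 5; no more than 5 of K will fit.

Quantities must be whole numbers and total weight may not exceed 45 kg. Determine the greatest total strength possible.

52

This is a bounded integer knapsack.
Q has the best ratio (6/4); taking only Q gives at most 5×6 = 30 (stopped by the supply cap of 5).
Mixing does better — 5×Q, 4×B, and 2×K: weight 44 ≤ 45, strength 5·6 + 4·3 + 2·5 = 52.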